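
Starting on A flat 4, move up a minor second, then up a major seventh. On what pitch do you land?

Ab4 up a minor second → Bbb4 (1 semitone).
A major seventh up from Bbb4 is Ab5.

A flat 5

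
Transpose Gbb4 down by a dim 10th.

Eb3

Counting three letter names plus an octave down from G lands on E.
A diminished tenth is 14 semitones; 14 semitones down from Gbb4 gives Eb3.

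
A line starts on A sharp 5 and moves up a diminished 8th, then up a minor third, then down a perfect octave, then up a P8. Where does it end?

C 7

A diminished octave up from A#5 is A6.
Up a minor third from A6: C7 (3 semitones up).
Down a perfect octave from C7: C6 (12 semitones down).
A perfect octave up from C6 is C7.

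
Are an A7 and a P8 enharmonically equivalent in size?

Yes

Both span 12 semitones: an augmented seventh and a perfect octave are the same chromatic distance.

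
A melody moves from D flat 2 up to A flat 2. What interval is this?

P5

D to A spans five letter names (D-E-F-G-A): a fifth.
Counting semitones, Db2→Ab2 is 7, which is the perfect fifth.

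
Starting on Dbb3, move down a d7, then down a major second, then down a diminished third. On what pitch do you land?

Dbb3 down a diminished seventh → Eb2 (9 semitones).
A major second down from Eb2 is Db2.
Down a diminished third from Db2: B1 (2 semitones down).

B1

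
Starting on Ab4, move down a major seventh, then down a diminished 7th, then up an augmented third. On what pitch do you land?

Down a major seventh from Ab4: Bbb3 (11 semitones down).
A diminished seventh down from Bbb3 is C3.
An augmented third up from C3 is E#3.

E#3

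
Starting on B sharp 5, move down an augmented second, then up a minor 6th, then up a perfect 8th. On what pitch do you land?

F 7

B#5 down an augmented second → A5 (3 semitones).
A minor sixth up from A5 is F6.
F6 up a perfect octave → F7 (12 semitones).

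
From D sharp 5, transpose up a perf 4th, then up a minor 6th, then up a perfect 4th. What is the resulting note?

Up a perfect fourth from D#5: G#5 (5 semitones up).
G#5 up a minor sixth → E6 (8 semitones).
E6 up a perfect fourth → A6 (5 semitones).

A 6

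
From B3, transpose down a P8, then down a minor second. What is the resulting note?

A#2

Down a perfect octave from B3: B2 (12 semitones down).
B2 down a minor second → A#2 (1 semitone).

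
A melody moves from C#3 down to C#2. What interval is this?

Descending from C#3 to C#2 is the same interval as ascending C#2 to C#3.
C to C is the same letter name, plus an octave, so the interval is some kind of octave.
Counting semitones, C#2→C#3 is 12, which is the perfect octave.

perfect 8th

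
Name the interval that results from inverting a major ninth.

First reduce the compound major ninth to its simple form, a major second.
The rule of nine gives the new number: 9 − 2 = 7, so a second becomes a seventh.
And major becomes minor under inversion, so we get a minor seventh.

minor 7th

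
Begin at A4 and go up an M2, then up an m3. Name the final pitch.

A4 up a major second → B4 (2 semitones).
Up a minor third from B4: D5 (3 semitones up).

D5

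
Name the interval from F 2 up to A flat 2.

minor third

F to A spans three letter names (F-G-A): a third.
At 3 semitones, F2→Ab2 falls one short of a major third: minor.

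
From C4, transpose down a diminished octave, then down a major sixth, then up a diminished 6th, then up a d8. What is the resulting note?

Cbb4

C4 down a diminished octave → C#3 (11 semitones).
A major sixth down from C#3 is E2.
Up a diminished sixth from E2: Cb3 (7 semitones up).
A diminished octave up from Cb3 is Cbb4.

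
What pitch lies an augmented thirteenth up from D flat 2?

Six letters up from D (plus an octave) reaches B.
An augmented thirteenth spans 22 semitones, so from Db2 the target pitch is B3.

B 3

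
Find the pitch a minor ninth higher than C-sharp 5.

The ninth's letter: C up two letter names plus an octave → D.
A minor ninth is 13 semitones; 13 semitones up from C#5 gives D6.

D 6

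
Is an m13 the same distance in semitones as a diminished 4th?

A minor thirteenth spans 20 semitones; a diminished fourth spans 4 semitones. They differ by 16.

No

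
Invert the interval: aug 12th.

diminished 4th

First reduce the compound augmented twelfth to its simple form, an augmented fifth.
The rule of nine gives the new number: 9 − 5 = 4, so a fifth becomes a fourth.
Quality inverts too: augmented becomes diminished. That makes the inversion a diminished fourth.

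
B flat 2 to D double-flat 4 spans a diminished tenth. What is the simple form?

diminished third

Each octave removed subtracts seven from the number: 10 − 7 = 3.
Quality carries through unchanged, so the simple form is a diminished third.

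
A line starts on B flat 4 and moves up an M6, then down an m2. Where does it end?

F sharp 5

A major sixth up from Bb4 is G5.
Down a minor second from G5: F#5 (1 semitone down).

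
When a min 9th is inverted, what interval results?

M7

First reduce the compound minor ninth to its simple form, a minor second.
Interval numbers invert to sum to nine: 2 + 7 = 9, so a second inverts to a seventh.
Quality inverts too: minor becomes major. That makes the inversion a major seventh.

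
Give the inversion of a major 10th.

minor 6th

First reduce the compound major tenth to its simple form, a major third.
The rule of nine gives the new number: 9 − 3 = 6, so a third becomes a sixth.
And major becomes minor under inversion, so we get a minor sixth.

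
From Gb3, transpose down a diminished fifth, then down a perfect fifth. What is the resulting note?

Down a diminished fifth from Gb3: C3 (6 semitones down).
C3 down a perfect fifth → F2 (7 semitones).

F2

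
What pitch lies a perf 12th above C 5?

Counting five letter names plus an octave up from C lands on G.
A perfect twelfth spans 19 semitones, so from C5 the target pitch is G6.

G 6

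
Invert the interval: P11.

P5

First reduce the compound perfect eleventh to its simple form, a perfect fourth.
Inverted interval numbers add to nine, so a fourth pairs with a fifth (4 + 5 = 9).
The quality also flips — perfect stays perfect — giving a perfect fifth.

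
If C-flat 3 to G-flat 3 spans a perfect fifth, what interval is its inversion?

perfect fourth

The rule of nine gives the new number: 9 − 5 = 4, so a fifth becomes a fourth.
The quality also flips — perfect stays perfect — giving a perfect fourth.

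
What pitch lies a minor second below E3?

D#3

Counting two letter names down from E lands on D.
A minor second is 1 semitone; 1 semitone down from E3 gives D#3.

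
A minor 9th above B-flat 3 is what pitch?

C-flat 5

Counting two letter names plus an octave up from B lands on C.
A minor ninth is 13 semitones; 13 semitones up from Bb3 gives Cb5.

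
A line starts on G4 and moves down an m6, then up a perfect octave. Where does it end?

G4 down a minor sixth → B3 (8 semitones).
Up a perfect octave from B3: B4 (12 semitones up).

B4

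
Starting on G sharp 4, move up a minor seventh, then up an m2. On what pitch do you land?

G#4 up a minor seventh → F#5 (10 semitones).
Up a minor second from F#5: G5 (1 semitone up).

G 5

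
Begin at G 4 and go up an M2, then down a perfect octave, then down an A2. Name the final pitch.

Up a major second from G4: A4 (2 semitones up).
Down a perfect octave from A4: A3 (12 semitones down).
An augmented second down from A3 is Gb3.

G flat 3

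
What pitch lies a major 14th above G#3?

F##5

Seven letters up from G (plus an octave) reaches F.
A major fourteenth is 23 semitones; 23 semitones up from G#3 gives F##5.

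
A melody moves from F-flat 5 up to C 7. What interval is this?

augmented twelfth

F to C spans five letter names (F-G-A-B-C), plus an octave — that makes it a twelfth of some quality.
A perfect twelfth would be 19 semitones; Fb5 to C7 is 20, one semitone wider, so the interval is augmented.
(Equivalently, a compound augmented fifth: an augmented fifth plus an octave.)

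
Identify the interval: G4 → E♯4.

Descending from G4 to E#4 is the same interval as ascending E#4 to G4.
E to G spans three letter names (E-F-G), so the interval is some kind of third.
A major third would be 4 semitones; E#4 to G4 is 2, two semitones narrower, so the interval is diminished.

diminished 3rd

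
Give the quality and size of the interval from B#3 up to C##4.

M2

B to C spans two letter names (B-C), so the interval is some kind of second.
B#3 to C##4 is 2 semitones, matching the major second exactly, so the quality is major.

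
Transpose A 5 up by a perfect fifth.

E 6

Counting five letter names up from A lands on E.
A perfect fifth is 7 semitones; 7 semitones up from A5 gives E6.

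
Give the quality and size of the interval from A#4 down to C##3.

Descending from A#4 to C##3 is the same interval as ascending C##3 to A#4.
C to A spans six letter names (C-D-E-F-G-A), plus an octave, so the interval is some kind of thirteenth.
At 20 semitones, C##3→A#4 falls one short of a major thirteenth: minor.
(Equivalently, a compound minor sixth: a minor sixth plus an octave.)

minor 13th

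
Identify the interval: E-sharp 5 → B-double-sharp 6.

E to B spans five letter names (E-F-G-A-B), plus an octave, so the interval is some kind of twelfth.
A perfect twelfth would be 19 semitones; E#5 to B##6 is 20, one semitone wider, so the interval is augmented.
(Equivalently, a compound augmented fifth: an augmented fifth plus an octave.)

augmented twelfth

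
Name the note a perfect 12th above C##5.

The twelfth's letter: C up five letter names plus an octave → G.
A perfect twelfth spans 19 semitones, so from C##5 the target pitch is G##6.

G##6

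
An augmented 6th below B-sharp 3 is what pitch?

D 3

Counting six letter names down from B lands on D.
Moving 10 semitones down from B#3 (the size of an augmented sixth) reaches D3.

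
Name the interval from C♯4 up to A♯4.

major sixth

C to A spans six letter names (C-D-E-F-G-A), so the interval is some kind of sixth.
C#4 to A#4 is 9 semitones, matching the major sixth exactly, so the quality is major.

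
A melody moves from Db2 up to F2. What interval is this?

major 3rd

D to F spans three letter names (D-E-F) — that makes it a third of some quality.
Db2 to F2 is 4 semitones, matching the major third exactly, so the quality is major.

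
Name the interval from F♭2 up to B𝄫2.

P4

F to B spans four letter names (F-G-A-B): a fourth.
Fb2 to Bbb2 is 5 semitones, matching the perfect fourth exactly, so the quality is perfect.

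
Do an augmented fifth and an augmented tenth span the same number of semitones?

No

8 semitones (augmented fifth) vs 17 semitones (augmented tenth): not equal.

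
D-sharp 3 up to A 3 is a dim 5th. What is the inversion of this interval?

Interval numbers invert to sum to nine: 5 + 4 = 9, so a fifth inverts to a fourth.
Quality inverts too: diminished becomes augmented. That makes the inversion an augmented fourth.

augmented fourth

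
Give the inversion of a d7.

Inverted interval numbers add to nine, so a seventh pairs with a second (7 + 2 = 9).
The quality also flips — diminished becomes augmented — giving an augmented second.

augmented 2nd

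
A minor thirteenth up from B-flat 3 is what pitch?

The thirteenth's letter: B up six letter names plus an octave → G.
A minor thirteenth is 20 semitones; 20 semitones up from Bb3 gives Gb5.

G-flat 5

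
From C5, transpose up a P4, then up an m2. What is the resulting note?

Gb5

A perfect fourth up from C5 is F5.
F5 up a minor second → Gb5 (1 semitone).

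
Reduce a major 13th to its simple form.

major sixth

Each octave removed subtracts seven from the number: 13 − 7 = 6.
That makes a major thirteenth a compound major sixth — an octave plus a major sixth.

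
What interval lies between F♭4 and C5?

F to C spans five letter names (F-G-A-B-C) — that makes it a fifth of some quality.
The perfect fifth is 7 semitones; here we have 8, one semitone wider: augmented.

A5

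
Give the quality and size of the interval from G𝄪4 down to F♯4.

Descending from G##4 to F#4 is the same interval as ascending F#4 to G##4.
F to G spans two letter names (F-G) — that makes it a second of some quality.
F#4 to G##4 spans 3 semitones — one semitone wider than the major second (2) — giving an augmented second.

augmented second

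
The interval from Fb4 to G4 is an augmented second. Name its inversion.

diminished 7th

Inverted interval numbers add to nine, so a second pairs with a seventh (2 + 7 = 9).
The quality also flips — augmented becomes diminished — giving a diminished seventh.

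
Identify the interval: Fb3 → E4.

F to E spans seven letter names (F-G-A-B-C-D-E): a seventh.
The major seventh is 11 semitones; here we have 12, one semitone wider: augmented.

A7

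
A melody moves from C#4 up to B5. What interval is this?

minor fourteenth

C to B spans seven letter names (C-D-E-F-G-A-B), plus an octave, so the interval is some kind of fourteenth.
C#4 to B5 is 22 semitones, a half step short of the major fourteenth (23), so this is minor.
(Equivalently, a compound minor seventh: a minor seventh plus an octave.)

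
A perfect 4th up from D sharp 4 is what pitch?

Counting four letter names up from D lands on G.
Moving 5 semitones up from D#4 (the size of a perfect fourth) reaches G#4.

G sharp 4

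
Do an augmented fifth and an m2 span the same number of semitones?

No

8 semitones (augmented fifth) vs 1 semitone (minor second): not equal.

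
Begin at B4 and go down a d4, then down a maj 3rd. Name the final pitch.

D#4

B4 down a diminished fourth → F##4 (4 semitones).
A major third down from F##4 is D#4.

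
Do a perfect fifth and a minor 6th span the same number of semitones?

No

7 semitones (perfect fifth) vs 8 semitones (minor sixth): not equal.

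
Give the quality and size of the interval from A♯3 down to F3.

augmented third

Descending from A#3 to F3 is the same interval as ascending F3 to A#3.
F to A spans three letter names (F-G-A): a third.
The major third is 4 semitones; here we have 5, one semitone wider: augmented.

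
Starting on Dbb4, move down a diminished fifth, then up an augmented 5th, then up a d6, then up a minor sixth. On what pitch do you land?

Gbb5

Down a diminished fifth from Dbb4: Gb3 (6 semitones down).
An augmented fifth up from Gb3 is D4.
Up a diminished sixth from D4: Bbb4 (7 semitones up).
Bbb4 up a minor sixth → Gbb5 (8 semitones).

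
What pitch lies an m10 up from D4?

F5

The tenth's letter: D up three letter names plus an octave → F.
A minor tenth is 15 semitones; 15 semitones up from D4 gives F5.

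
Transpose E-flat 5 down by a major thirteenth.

Counting six letter names plus an octave down from E lands on G.
Moving 21 semitones down from Eb5 (the size of a major thirteenth) reaches Gb3.

G-flat 3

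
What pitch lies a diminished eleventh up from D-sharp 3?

Four letters up from D (plus an octave) reaches G.
Moving 16 semitones up from D#3 (the size of a diminished eleventh) reaches G4.

G 4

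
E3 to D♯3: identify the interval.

Descending from E3 to D#3 is the same interval as ascending D#3 to E3.
D to E spans two letter names (D-E): a second.
At 1 semitone, D#3→E3 falls one short of a major second: minor.

minor 2nd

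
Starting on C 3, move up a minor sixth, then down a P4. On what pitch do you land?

E flat 3

A minor sixth up from C3 is Ab3.
Ab3 down a perfect fourth → Eb3 (5 semitones).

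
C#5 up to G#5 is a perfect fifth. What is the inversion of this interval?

Interval numbers invert to sum to nine: 5 + 4 = 9, so a fifth inverts to a fourth.
And perfect stays perfect under inversion, so we get a perfect fourth.

perfect fourth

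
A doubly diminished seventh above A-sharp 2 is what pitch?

Counting seven letter names up from A lands on G.
Moving 8 semitones up from A#2 (the size of a doubly diminished seventh) reaches Gb3.

G-flat 3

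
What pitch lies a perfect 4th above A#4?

D#5

Four letter names up from A: D.
Moving 5 semitones up from A#4 (the size of a perfect fourth) reaches D#5.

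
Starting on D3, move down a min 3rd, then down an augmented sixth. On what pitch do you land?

D3 down a minor third → B2 (3 semitones).
B2 down an augmented sixth → Db2 (10 semitones).

Db2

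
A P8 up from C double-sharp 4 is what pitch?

For an octave the letter name doesn't change: still C, an octave up.
Moving 12 semitones up from C##4 (the size of a perfect octave) reaches C##5.

C double-sharp 5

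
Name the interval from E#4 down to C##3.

minor tenth

Descending from E#4 to C##3 is the same interval as ascending C##3 to E#4.
C to E spans three letter names (C-D-E), plus an octave, so the interval is some kind of tenth.
A major tenth would be 16 semitones, but C##3 to E#4 is 15 — one semitone narrower, making it a minor tenth.
(Equivalently, a compound minor third: a minor third plus an octave.)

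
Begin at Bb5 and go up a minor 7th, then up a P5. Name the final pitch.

Eb7

Up a minor seventh from Bb5: Ab6 (10 semitones up).
Up a perfect fifth from Ab6: Eb7 (7 semitones up).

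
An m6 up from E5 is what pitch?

C6

Counting six letter names up from E lands on C.
A minor sixth is 8 semitones; 8 semitones up from E5 gives C6.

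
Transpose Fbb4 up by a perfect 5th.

The fifth takes the letter from F up to C.
Moving 7 semitones up from Fbb4 (the size of a perfect fifth) reaches Cbb5.

Cbb5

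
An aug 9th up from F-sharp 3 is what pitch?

Two letters up from F (plus an octave) reaches G.
An augmented ninth spans 15 semitones, so from F#3 the target pitch is G##4.

G-double-sharp 4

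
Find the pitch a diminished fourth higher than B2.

Eb3

The fourth takes the letter from B up to E.
Moving 4 semitones up from B2 (the size of a diminished fourth) reaches Eb3.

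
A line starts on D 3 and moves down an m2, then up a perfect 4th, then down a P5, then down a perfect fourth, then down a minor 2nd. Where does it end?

E sharp 2

D3 down a minor second → C#3 (1 semitone).
C#3 up a perfect fourth → F#3 (5 semitones).
F#3 down a perfect fifth → B2 (7 semitones).
A perfect fourth down from B2 is F#2.
F#2 down a minor second → E#2 (1 semitone).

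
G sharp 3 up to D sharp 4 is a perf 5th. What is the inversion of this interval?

Inverted interval numbers add to nine, so a fifth pairs with a fourth (5 + 4 = 9).
And perfect stays perfect under inversion, so we get a perfect fourth.

P4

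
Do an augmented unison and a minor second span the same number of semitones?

An augmented unison spans 1 semitone, and a minor second also spans 1 semitone — they're enharmonic.

Yes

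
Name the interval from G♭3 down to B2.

d6

Descending from Gb3 to B2 is the same interval as ascending B2 to Gb3.
B to G spans six letter names (B-C-D-E-F-G) — that makes it a sixth of some quality.
A major sixth would be 9 semitones; B2 to Gb3 is 7, two semitones narrower, so the interval is diminished.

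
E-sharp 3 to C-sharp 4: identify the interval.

E to C spans six letter names (E-F-G-A-B-C), so the interval is some kind of sixth.
A major sixth would be 9 semitones, but E#3 to C#4 is 8 — one semitone narrower, making it a minor sixth.

m6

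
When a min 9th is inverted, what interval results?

major 7th

First reduce the compound minor ninth to its simple form, a minor second.
Inverted interval numbers add to nine, so a second pairs with a seventh (2 + 7 = 9).
And minor becomes major under inversion, so we get a major seventh.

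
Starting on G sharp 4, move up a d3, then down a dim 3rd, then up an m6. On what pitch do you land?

E 5

A diminished third up from G#4 is Bb4.
A diminished third down from Bb4 is G#4.
Up a minor sixth from G#4: E5 (8 semitones up).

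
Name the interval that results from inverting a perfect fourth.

Inverted interval numbers add to nine, so a fourth pairs with a fifth (4 + 5 = 9).
And perfect stays perfect under inversion, so we get a perfect fifth.

P5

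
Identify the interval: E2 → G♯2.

E to G spans three letter names (E-F-G), so the interval is some kind of third.
E2 to G#2 is 4 semitones, matching the major third exactly, so the quality is major.

major 3rd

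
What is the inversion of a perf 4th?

perfect fifth

Inverted interval numbers add to nine, so a fourth pairs with a fifth (4 + 5 = 9).
And perfect stays perfect under inversion, so we get a perfect fifth.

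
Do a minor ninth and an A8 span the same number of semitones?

A minor ninth = 13 semitones = an augmented octave; enharmonically equal.

Yes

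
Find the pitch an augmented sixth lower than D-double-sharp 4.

Six letter names down from D: F.
An augmented sixth spans 10 semitones, so from D##4 the target pitch is F#3.

F-sharp 3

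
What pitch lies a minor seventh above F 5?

E-flat 6

The seventh takes the letter from F up to E.
A minor seventh is 10 semitones; 10 semitones up from F5 gives Eb6.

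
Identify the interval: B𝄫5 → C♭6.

major second

B to C spans two letter names (B-C) — that makes it a second of some quality.
Bbb5 to Cb6 is 2 semitones, matching the major second exactly, so the quality is major.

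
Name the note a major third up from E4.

The third takes the letter from E up to G.
A major third is 4 semitones; 4 semitones up from E4 gives G#4.

G#4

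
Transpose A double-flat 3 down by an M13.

C double-flat 2

Counting six letter names plus an octave down from A lands on C.
A major thirteenth spans 21 semitones, so from Abb3 the target pitch is Cbb2.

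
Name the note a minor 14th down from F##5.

Counting seven letter names plus an octave down from F lands on G.
A minor fourteenth is 22 semitones; 22 semitones down from F##5 gives G##3.

G##3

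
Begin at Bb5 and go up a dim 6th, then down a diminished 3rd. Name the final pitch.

A diminished sixth up from Bb5 is Gbb6.
Down a diminished third from Gbb6: Eb6 (2 semitones down).

Eb6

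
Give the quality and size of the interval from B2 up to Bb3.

B to B is the same letter name, plus an octave, so the interval is some kind of octave.
A perfect octave would be 12 semitones; B2 to Bb3 is 11, one semitone narrower, so the interval is diminished.

d8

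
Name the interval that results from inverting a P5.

perfect fourth

Interval numbers invert to sum to nine: 5 + 4 = 9, so a fifth inverts to a fourth.
The quality also flips — perfect stays perfect — giving a perfect fourth.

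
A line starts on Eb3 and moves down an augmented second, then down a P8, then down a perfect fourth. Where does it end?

Abb1

An augmented second down from Eb3 is Dbb3.
A perfect octave down from Dbb3 is Dbb2.
A perfect fourth down from Dbb2 is Abb1.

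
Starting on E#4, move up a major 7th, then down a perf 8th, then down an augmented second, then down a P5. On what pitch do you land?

F#3

A major seventh up from E#4 is D##5.
A perfect octave down from D##5 is D##4.
Down an augmented second from D##4: C#4 (3 semitones down).
C#4 down a perfect fifth → F#3 (7 semitones).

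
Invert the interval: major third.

minor sixth

The rule of nine gives the new number: 9 − 3 = 6, so a third becomes a sixth.
Quality inverts too: major becomes minor. That makes the inversion a minor sixth.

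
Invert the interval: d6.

A3

Interval numbers invert to sum to nine: 6 + 3 = 9, so a sixth inverts to a third.
And diminished becomes augmented under inversion, so we get an augmented third.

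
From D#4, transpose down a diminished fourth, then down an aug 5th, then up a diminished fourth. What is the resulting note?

G3

Down a diminished fourth from D#4: A##3 (4 semitones down).
An augmented fifth down from A##3 is D#3.
Up a diminished fourth from D#3: G3 (4 semitones up).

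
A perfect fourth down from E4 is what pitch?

B3

Counting four letter names down from E lands on B.
Moving 5 semitones down from E4 (the size of a perfect fourth) reaches B3.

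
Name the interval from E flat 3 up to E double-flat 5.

diminished fifteenth

E to E is the same letter name, plus 2 octaves: a fifteenth.
Eb3 to Ebb5 spans 23 semitones — one semitone narrower than the perfect fifteenth (24) — giving a diminished fifteenth.
(Equivalently, a compound diminished octave: a diminished octave plus an octave.)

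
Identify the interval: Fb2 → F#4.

F to F is the same letter name, plus 2 octaves, so the interval is some kind of fifteenth.
A perfect fifteenth would be 24 semitones; Fb2 to F#4 is 26, two semitones wider, so the interval is doubly augmented.
(Equivalently, a compound doubly augmented octave: a doubly augmented octave plus an octave.)

AA15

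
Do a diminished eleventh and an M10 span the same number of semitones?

Yes

Both span 16 semitones: a diminished eleventh and a major tenth are the same chromatic distance.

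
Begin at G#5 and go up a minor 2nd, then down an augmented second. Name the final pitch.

Gb5

G#5 up a minor second → A5 (1 semitone).
Down an augmented second from A5: Gb5 (3 semitones down).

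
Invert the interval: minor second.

Interval numbers invert to sum to nine: 2 + 7 = 9, so a second inverts to a seventh.
Quality inverts too: minor becomes major. That makes the inversion a major seventh.

M7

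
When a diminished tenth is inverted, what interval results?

First reduce the compound diminished tenth to its simple form, a diminished third.
Inverted interval numbers add to nine, so a third pairs with a sixth (3 + 6 = 9).
Quality inverts too: diminished becomes augmented. That makes the inversion an augmented sixth.

A6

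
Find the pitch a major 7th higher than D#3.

Seven letter names up from D: C.
Moving 11 semitones up from D#3 (the size of a major seventh) reaches C##4.

C##4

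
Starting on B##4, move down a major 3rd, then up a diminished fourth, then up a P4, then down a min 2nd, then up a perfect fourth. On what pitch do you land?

A major third down from B##4 is G##4.
A diminished fourth up from G##4 is C#5.
A perfect fourth up from C#5 is F#5.
Down a minor second from F#5: E#5 (1 semitone down).
Up a perfect fourth from E#5: A#5 (5 semitones up).

A#5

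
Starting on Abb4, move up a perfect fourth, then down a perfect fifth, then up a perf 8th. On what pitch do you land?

Up a perfect fourth from Abb4: Dbb5 (5 semitones up).
Dbb5 down a perfect fifth → Gbb4 (7 semitones).
Gbb4 up a perfect octave → Gbb5 (12 semitones).

Gbb5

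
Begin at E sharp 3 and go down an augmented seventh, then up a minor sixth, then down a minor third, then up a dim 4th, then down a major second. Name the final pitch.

D double-flat 3

Down an augmented seventh from E#3: F2 (12 semitones down).
F2 up a minor sixth → Db3 (8 semitones).
A minor third down from Db3 is Bb2.
Up a diminished fourth from Bb2: Ebb3 (4 semitones up).
A major second down from Ebb3 is Dbb3.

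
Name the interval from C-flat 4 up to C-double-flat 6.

diminished fifteenth

C to C is the same letter name, plus 2 octaves — that makes it a fifteenth of some quality.
A perfect fifteenth would be 24 semitones; Cb4 to Cbb6 is 23, one semitone narrower, so the interval is diminished.
(Equivalently, a compound diminished octave: a diminished octave plus an octave.)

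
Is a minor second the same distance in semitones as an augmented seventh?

No

A minor second spans 1 semitone; an augmented seventh spans 12 semitones. They differ by 11.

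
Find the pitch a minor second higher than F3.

Counting two letter names up from F lands on G.
Moving 1 semitone up from F3 (the size of a minor second) reaches Gb3.

Gb3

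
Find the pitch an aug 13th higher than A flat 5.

F sharp 7

Counting six letter names plus an octave up from A lands on F.
Moving 22 semitones up from Ab5 (the size of an augmented thirteenth) reaches F#7.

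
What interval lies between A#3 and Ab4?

A to A is the same letter name, plus an octave: an octave.
A#3 to Ab4 spans 10 semitones — two semitones narrower than the perfect octave (12) — giving a doubly diminished octave.

doubly diminished octave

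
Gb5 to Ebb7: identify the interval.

G to E spans six letter names (G-A-B-C-D-E), plus an octave: a thirteenth.
Gb5 to Ebb7 is 20 semitones, a half step short of the major thirteenth (21), so this is minor.
(Equivalently, a compound minor sixth: a minor sixth plus an octave.)

minor 13th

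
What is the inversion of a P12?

perfect fourth

First reduce the compound perfect twelfth to its simple form, a perfect fifth.
The rule of nine gives the new number: 9 − 5 = 4, so a fifth becomes a fourth.
Quality inverts too: perfect stays perfect. That makes the inversion a perfect fourth.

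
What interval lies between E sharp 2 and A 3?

diminished 11th

E to A spans four letter names (E-F-G-A), plus an octave, so the interval is some kind of eleventh.
The perfect eleventh is 17 semitones; here we have 16, one semitone narrower: diminished.
(Equivalently, a compound diminished fourth: a diminished fourth plus an octave.)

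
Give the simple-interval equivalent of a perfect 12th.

Take out an octave (7 from the number): 12 − 7 = 5.
That makes a perfect twelfth a compound perfect fifth — an octave plus a perfect fifth.

perfect 5th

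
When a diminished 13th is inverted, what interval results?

A3

First reduce the compound diminished thirteenth to its simple form, a diminished sixth.
Inverted interval numbers add to nine, so a sixth pairs with a third (6 + 3 = 9).
And diminished becomes augmented under inversion, so we get an augmented third.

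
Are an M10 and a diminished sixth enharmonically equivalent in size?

A major tenth is 16 semitones but a diminished sixth is 7 semitones — different sizes.

No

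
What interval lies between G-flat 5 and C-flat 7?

G to C spans four letter names (G-A-B-C), plus an octave, so the interval is some kind of eleventh.
Gb5 to Cb7 is 17 semitones, matching the perfect eleventh exactly, so the quality is perfect.
(Equivalently, a compound perfect fourth: a perfect fourth plus an octave.)

P11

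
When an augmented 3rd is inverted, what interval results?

Interval numbers invert to sum to nine: 3 + 6 = 9, so a third inverts to a sixth.
The quality also flips — augmented becomes diminished — giving a diminished sixth.

d6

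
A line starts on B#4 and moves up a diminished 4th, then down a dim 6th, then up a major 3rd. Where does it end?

B##4

A diminished fourth up from B#4 is E5.
Down a diminished sixth from E5: G##4 (7 semitones down).
Up a major third from G##4: B##4 (4 semitones up).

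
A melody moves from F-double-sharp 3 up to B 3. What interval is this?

F to B spans four letter names (F-G-A-B) — that makes it a fourth of some quality.
The perfect fourth is 5 semitones; here we have 4, one semitone narrower: diminished.

d4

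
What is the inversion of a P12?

perfect 4th

First reduce the compound perfect twelfth to its simple form, a perfect fifth.
Interval numbers invert to sum to nine: 5 + 4 = 9, so a fifth inverts to a fourth.
Quality inverts too: perfect stays perfect. That makes the inversion a perfect fourth.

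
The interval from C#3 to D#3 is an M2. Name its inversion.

The rule of nine gives the new number: 9 − 2 = 7, so a second becomes a seventh.
And major becomes minor under inversion, so we get a minor seventh.

m7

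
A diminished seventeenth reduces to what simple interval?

diminished 3rd

Each octave removed subtracts seven from the number: 17 − 14 = 3.
So a diminished seventeenth is 2 octaves plus a diminished third. The quality is unchanged.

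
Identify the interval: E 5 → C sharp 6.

major sixth

E to C spans six letter names (E-F-G-A-B-C), so the interval is some kind of sixth.
E5 to C#6 is 9 semitones, matching the major sixth exactly, so the quality is major.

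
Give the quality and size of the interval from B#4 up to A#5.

m7

B to A spans seven letter names (B-C-D-E-F-G-A) — that makes it a seventh of some quality.
B#4 to A#5 is 10 semitones, a half step short of the major seventh (11), so this is minor.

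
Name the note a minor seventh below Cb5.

Counting seven letter names down from C lands on D.
A minor seventh is 10 semitones; 10 semitones down from Cb5 gives Db4.

Db4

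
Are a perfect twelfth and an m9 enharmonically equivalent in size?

A perfect twelfth is 19 semitones but a minor ninth is 13 semitones — different sizes.

No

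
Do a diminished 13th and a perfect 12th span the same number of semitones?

Yes

Both span 19 semitones: a diminished thirteenth and a perfect twelfth are the same chromatic distance.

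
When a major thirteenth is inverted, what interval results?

First reduce the compound major thirteenth to its simple form, a major sixth.
Interval numbers invert to sum to nine: 6 + 3 = 9, so a sixth inverts to a third.
And major becomes minor under inversion, so we get a minor third.

m3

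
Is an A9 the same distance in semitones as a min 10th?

Yes

An augmented ninth = 15 semitones = a minor tenth; enharmonically equal.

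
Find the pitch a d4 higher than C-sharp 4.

Four letter names up from C: F.
A diminished fourth is 4 semitones; 4 semitones up from C#4 gives F4.

F 4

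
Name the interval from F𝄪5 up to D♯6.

F to D spans six letter names (F-G-A-B-C-D) — that makes it a sixth of some quality.
F##5 to D#6 is 8 semitones, a half step short of the major sixth (9), so this is minor.

minor sixth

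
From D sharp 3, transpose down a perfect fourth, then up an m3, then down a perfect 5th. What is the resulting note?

D#3 down a perfect fourth → A#2 (5 semitones).
A minor third up from A#2 is C#3.
C#3 down a perfect fifth → F#2 (7 semitones).

F sharp 2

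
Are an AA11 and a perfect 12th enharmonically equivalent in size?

A doubly augmented eleventh = 19 semitones = a perfect twelfth; enharmonically equal.

Yes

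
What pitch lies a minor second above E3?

Counting two letter names up from E lands on F.
A minor second spans 1 semitone, so from E3 the target pitch is F3.

F3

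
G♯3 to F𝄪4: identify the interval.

major seventh

G to F spans seven letter names (G-A-B-C-D-E-F), so the interval is some kind of seventh.
Counting semitones, G#3→F##4 is 11, which is the major seventh.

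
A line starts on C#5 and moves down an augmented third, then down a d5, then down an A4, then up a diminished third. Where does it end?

Cbb4

Down an augmented third from C#5: Ab4 (5 semitones down).
Down a diminished fifth from Ab4: D4 (6 semitones down).
D4 down an augmented fourth → Ab3 (6 semitones).
Up a diminished third from Ab3: Cbb4 (2 semitones up).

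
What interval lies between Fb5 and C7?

A12

F to C spans five letter names (F-G-A-B-C), plus an octave: a twelfth.
The perfect twelfth is 19 semitones; here we have 20, one semitone wider: augmented.
(Equivalently, a compound augmented fifth: an augmented fifth plus an octave.)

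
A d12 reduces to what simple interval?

diminished fifth

Subtracting seven from the interval number removes an octave: 12 − 7 = 5.
So a diminished twelfth is an octave plus a diminished fifth. The quality is unchanged.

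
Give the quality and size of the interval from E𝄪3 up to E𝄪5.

E to E is the same letter name, plus 2 octaves: a fifteenth.
E##3 to E##5 is 24 semitones, matching the perfect fifteenth exactly, so the quality is perfect.
(Equivalently, a compound perfect octave: a perfect octave plus an octave.)

perfect 15th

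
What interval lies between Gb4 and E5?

G to E spans six letter names (G-A-B-C-D-E), so the interval is some kind of sixth.
The major sixth is 9 semitones; here we have 10, one semitone wider: augmented.

augmented sixth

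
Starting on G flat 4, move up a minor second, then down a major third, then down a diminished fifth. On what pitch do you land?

B double-flat 3

A minor second up from Gb4 is Abb4.
Abb4 down a major third → Fbb4 (4 semitones).
Fbb4 down a diminished fifth → Bbb3 (6 semitones).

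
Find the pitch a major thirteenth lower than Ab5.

Counting six letter names plus an octave down from A lands on C.
A major thirteenth is 21 semitones; 21 semitones down from Ab5 gives Cb4.

Cb4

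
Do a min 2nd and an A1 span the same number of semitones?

Both span 1 semitone: a minor second and an augmented unison are the same chromatic distance.

Yes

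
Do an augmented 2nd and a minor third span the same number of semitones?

Yes

An augmented second = 3 semitones = a minor third; enharmonically equal.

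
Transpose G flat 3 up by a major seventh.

F 4

Seven letter names up from G: F.
A major seventh is 11 semitones; 11 semitones up from Gb3 gives F4.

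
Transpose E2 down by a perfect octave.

The letter stays E (same as the start), shifted an octave down.
Moving 12 semitones down from E2 (the size of a perfect octave) reaches E1.

E1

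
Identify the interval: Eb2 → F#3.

E to F spans two letter names (E-F), plus an octave, so the interval is some kind of ninth.
Eb2 to F#3 spans 15 semitones — one semitone wider than the major ninth (14) — giving an augmented ninth.
(Equivalently, a compound augmented second: an augmented second plus an octave.)

A9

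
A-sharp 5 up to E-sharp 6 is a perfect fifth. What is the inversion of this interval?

Interval numbers invert to sum to nine: 5 + 4 = 9, so a fifth inverts to a fourth.
The quality also flips — perfect stays perfect — giving a perfect fourth.

perfect fourth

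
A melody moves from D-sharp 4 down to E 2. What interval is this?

Descending from D#4 to E2 is the same interval as ascending E2 to D#4.
E to D spans seven letter names (E-F-G-A-B-C-D), plus an octave — that makes it a fourteenth of some quality.
E2 to D#4 is 23 semitones, matching the major fourteenth exactly, so the quality is major.
(Equivalently, a compound major seventh: a major seventh plus an octave.)

major fourteenth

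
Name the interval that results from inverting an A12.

diminished fourth

First reduce the compound augmented twelfth to its simple form, an augmented fifth.
Interval numbers invert to sum to nine: 5 + 4 = 9, so a fifth inverts to a fourth.
And augmented becomes diminished under inversion, so we get a diminished fourth.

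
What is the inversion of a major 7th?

minor 2nd

The rule of nine gives the new number: 9 − 7 = 2, so a seventh becomes a second.
And major becomes minor under inversion, so we get a minor second.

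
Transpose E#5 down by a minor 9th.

D##4

The ninth's letter: E down two letter names plus an octave → D.
Moving 13 semitones down from E#5 (the size of a minor ninth) reaches D##4.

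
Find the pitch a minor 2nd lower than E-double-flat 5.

D-flat 5

Counting two letter names down from E lands on D.
Moving 1 semitone down from Ebb5 (the size of a minor second) reaches Db5.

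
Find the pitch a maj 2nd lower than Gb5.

Two letter names down from G: F.
A major second is 2 semitones; 2 semitones down from Gb5 gives Fb5.

Fb5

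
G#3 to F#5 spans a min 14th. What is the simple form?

Each octave removed subtracts seven from the number: 14 − 7 = 7.
Quality carries through unchanged, so the simple form is a minor seventh.

minor 7th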